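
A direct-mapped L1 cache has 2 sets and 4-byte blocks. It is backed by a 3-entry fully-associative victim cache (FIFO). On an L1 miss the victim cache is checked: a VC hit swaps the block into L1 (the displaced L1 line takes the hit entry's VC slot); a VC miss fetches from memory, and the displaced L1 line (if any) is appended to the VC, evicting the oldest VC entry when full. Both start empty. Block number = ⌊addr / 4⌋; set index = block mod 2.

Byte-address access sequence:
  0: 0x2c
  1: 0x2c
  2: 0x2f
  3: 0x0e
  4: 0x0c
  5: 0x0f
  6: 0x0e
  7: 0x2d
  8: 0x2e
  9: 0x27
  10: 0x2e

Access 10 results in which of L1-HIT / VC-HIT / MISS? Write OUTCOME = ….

OUTCOME = VC-HIT

  [0] addr=0x2c blk=11 s=1: MISS | VC []
  [1] addr=0x2c blk=11 s=1: L1-HIT | VC []
  [2] addr=0x2f blk=11 s=1: L1-HIT | VC []
  [3] addr=0xe blk=3 s=1: MISS | VC [11]
  [4] addr=0xc blk=3 s=1: L1-HIT | VC [11]
  [5] addr=0xf blk=3 s=1: L1-HIT | VC [11]
  [6] addr=0xe blk=3 s=1: L1-HIT | VC [11]
  [7] addr=0x2d blk=11 s=1: VC-HIT | VC [3]
  [8] addr=0x2e blk=11 s=1: L1-HIT | VC [3]
  [9] addr=0x27 blk=9 s=1: MISS | VC [3, 11]
  [10] addr=0x2e blk=11 s=1: VC-HIT | VC [3, 9]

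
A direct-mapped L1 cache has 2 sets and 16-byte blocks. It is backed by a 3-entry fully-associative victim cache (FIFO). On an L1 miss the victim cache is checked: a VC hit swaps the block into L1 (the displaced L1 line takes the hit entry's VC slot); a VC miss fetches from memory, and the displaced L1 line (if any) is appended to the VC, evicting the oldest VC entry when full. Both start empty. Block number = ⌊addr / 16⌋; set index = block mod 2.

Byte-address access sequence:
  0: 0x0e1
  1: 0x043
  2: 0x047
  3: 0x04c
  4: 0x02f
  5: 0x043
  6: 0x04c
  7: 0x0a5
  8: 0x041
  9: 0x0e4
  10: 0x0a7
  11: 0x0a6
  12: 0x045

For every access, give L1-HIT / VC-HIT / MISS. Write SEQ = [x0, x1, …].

0: 0xe1 (blk 14, set 0) → MISS  vc=[]
1: 0x43 (blk 4, set 0) → MISS  vc=[14]
2: 0x47 (blk 4, set 0) → L1-HIT  vc=[14]
3: 0x4c (blk 4, set 0) → L1-HIT  vc=[14]
4: 0x2f (blk 2, set 0) → MISS  vc=[14, 4]
5: 0x43 (blk 4, set 0) → VC-HIT  vc=[14, 2]
6: 0x4c (blk 4, set 0) → L1-HIT  vc=[14, 2]
7: 0xa5 (blk 10, set 0) → MISS  vc=[14, 2, 4]
8: 0x41 (blk 4, set 0) → VC-HIT  vc=[14, 2, 10]
9: 0xe4 (blk 14, set 0) → VC-HIT  vc=[4, 2, 10]
10: 0xa7 (blk 10, set 0) → VC-HIT  vc=[4, 2, 14]
11: 0xa6 (blk 10, set 0) → L1-HIT  vc=[4, 2, 14]
12: 0x45 (blk 4, set 0) → VC-HIT  vc=[10, 2, 14]

SEQ = [MISS, MISS, L1-HIT, L1-HIT, MISS, VC-HIT, L1-HIT, MISS, VC-HIT, VC-HIT, VC-HIT, L1-HIT, VC-HIT]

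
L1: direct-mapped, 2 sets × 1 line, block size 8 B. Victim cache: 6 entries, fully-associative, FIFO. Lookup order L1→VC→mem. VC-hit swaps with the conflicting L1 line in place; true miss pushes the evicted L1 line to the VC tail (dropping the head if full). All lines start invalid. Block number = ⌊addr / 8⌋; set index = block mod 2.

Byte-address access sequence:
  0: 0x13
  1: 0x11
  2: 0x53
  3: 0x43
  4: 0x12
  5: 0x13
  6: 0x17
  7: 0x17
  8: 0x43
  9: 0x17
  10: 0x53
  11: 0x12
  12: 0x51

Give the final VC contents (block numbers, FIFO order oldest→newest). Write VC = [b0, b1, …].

#0 0x13→b2/s0 MISS; vc=[]
#1 0x11→b2/s0 L1-HIT; vc=[]
#2 0x53→b10/s0 MISS; vc=[2]
#3 0x43→b8/s0 MISS; vc=[2,10]
#4 0x12→b2/s0 VC-HIT; vc=[8,10]
#5 0x13→b2/s0 L1-HIT; vc=[8,10]
#6 0x17→b2/s0 L1-HIT; vc=[8,10]
#7 0x17→b2/s0 L1-HIT; vc=[8,10]
#8 0x43→b8/s0 VC-HIT; vc=[2,10]
#9 0x17→b2/s0 VC-HIT; vc=[8,10]
#10 0x53→b10/s0 VC-HIT; vc=[8,2]
#11 0x12→b2/s0 VC-HIT; vc=[8,10]
#12 0x51→b10/s0 VC-HIT; vc=[8,2]

VC = [8, 2]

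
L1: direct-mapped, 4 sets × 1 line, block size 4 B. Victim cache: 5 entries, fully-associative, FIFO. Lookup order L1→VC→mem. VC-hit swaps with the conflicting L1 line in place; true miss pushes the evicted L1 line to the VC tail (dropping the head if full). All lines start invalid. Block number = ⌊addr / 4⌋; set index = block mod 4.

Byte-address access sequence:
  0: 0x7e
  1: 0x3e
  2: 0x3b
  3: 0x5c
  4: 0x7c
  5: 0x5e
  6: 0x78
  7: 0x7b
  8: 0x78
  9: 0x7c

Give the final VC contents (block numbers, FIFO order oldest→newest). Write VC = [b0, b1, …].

#0 0x7e→b31/s3 MISS; vc=[]
#1 0x3e→b15/s3 MISS; vc=[31]
#2 0x3b→b14/s2 MISS; vc=[31]
#3 0x5c→b23/s3 MISS; vc=[31,15]
#4 0x7c→b31/s3 VC-HIT; vc=[23,15]
#5 0x5e→b23/s3 VC-HIT; vc=[31,15]
#6 0x78→b30/s2 MISS; vc=[31,15,14]
#7 0x7b→b30/s2 L1-HIT; vc=[31,15,14]
#8 0x78→b30/s2 L1-HIT; vc=[31,15,14]
#9 0x7c→b31/s3 VC-HIT; vc=[23,15,14]

VC = [23, 15, 14]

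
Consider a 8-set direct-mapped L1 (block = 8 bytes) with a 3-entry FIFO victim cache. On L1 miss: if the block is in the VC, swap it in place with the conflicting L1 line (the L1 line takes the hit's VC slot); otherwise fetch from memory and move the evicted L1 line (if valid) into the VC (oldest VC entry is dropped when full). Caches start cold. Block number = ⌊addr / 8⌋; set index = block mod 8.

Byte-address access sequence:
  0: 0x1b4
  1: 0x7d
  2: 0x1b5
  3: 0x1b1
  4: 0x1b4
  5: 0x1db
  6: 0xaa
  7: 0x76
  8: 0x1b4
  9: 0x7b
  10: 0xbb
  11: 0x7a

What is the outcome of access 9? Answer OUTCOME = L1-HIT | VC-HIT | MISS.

OUTCOME = L1-HIT

0: 0x1b4 (blk 54, set 6) → MISS  vc=[]
1: 0x7d (blk 15, set 7) → MISS  vc=[]
2: 0x1b5 (blk 54, set 6) → L1-HIT  vc=[]
3: 0x1b1 (blk 54, set 6) → L1-HIT  vc=[]
4: 0x1b4 (blk 54, set 6) → L1-HIT  vc=[]
5: 0x1db (blk 59, set 3) → MISS  vc=[]
6: 0xaa (blk 21, set 5) → MISS  vc=[]
7: 0x76 (blk 14, set 6) → MISS  vc=[54]
8: 0x1b4 (blk 54, set 6) → VC-HIT  vc=[14]
9: 0x7b (blk 15, set 7) → L1-HIT  vc=[14]
10: 0xbb (blk 23, set 7) → MISS  vc=[14, 15]
11: 0x7a (blk 15, set 7) → VC-HIT  vc=[14, 23]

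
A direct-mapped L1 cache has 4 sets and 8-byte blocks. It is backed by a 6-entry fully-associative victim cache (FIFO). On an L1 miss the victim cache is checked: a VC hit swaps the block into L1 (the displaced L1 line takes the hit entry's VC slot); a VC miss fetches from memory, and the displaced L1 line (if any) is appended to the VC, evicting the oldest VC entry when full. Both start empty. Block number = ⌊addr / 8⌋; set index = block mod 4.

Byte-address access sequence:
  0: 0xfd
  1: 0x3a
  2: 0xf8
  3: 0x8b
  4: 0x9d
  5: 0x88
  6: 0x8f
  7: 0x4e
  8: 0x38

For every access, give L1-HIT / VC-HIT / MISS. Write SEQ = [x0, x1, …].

SEQ = [MISS, MISS, VC-HIT, MISS, MISS, L1-HIT, L1-HIT, MISS, VC-HIT]

#0 0xfd→b31/s3 MISS; vc=[]
#1 0x3a→b7/s3 MISS; vc=[31]
#2 0xf8→b31/s3 VC-HIT; vc=[7]
#3 0x8b→b17/s1 MISS; vc=[7]
#4 0x9d→b19/s3 MISS; vc=[7,31]
#5 0x88→b17/s1 L1-HIT; vc=[7,31]
#6 0x8f→b17/s1 L1-HIT; vc=[7,31]
#7 0x4e→b9/s1 MISS; vc=[7,31,17]
#8 0x38→b7/s3 VC-HIT; vc=[19,31,17]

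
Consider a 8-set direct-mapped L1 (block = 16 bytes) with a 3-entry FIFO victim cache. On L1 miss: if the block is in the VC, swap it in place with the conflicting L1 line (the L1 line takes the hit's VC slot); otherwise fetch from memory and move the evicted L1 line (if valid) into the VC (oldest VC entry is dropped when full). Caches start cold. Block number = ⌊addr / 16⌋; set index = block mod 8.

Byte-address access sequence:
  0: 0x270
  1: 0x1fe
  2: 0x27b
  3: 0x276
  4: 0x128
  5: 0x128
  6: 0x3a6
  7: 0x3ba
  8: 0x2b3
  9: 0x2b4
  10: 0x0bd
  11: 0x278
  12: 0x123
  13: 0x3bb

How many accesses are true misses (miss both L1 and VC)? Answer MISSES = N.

MISSES = 7

#0 0x270→b39/s7 MISS; vc=[]
#1 0x1fe→b31/s7 MISS; vc=[39]
#2 0x27b→b39/s7 VC-HIT; vc=[31]
#3 0x276→b39/s7 L1-HIT; vc=[31]
#4 0x128→b18/s2 MISS; vc=[31]
#5 0x128→b18/s2 L1-HIT; vc=[31]
#6 0x3a6→b58/s2 MISS; vc=[31,18]
#7 0x3ba→b59/s3 MISS; vc=[31,18]
#8 0x2b3→b43/s3 MISS; vc=[31,18,59]
#9 0x2b4→b43/s3 L1-HIT; vc=[31,18,59]
#10 0xbd→b11/s3 MISS; vc=[18,59,43]
#11 0x278→b39/s7 L1-HIT; vc=[18,59,43]
#12 0x123→b18/s2 VC-HIT; vc=[58,59,43]
#13 0x3bb→b59/s3 VC-HIT; vc=[58,11,43]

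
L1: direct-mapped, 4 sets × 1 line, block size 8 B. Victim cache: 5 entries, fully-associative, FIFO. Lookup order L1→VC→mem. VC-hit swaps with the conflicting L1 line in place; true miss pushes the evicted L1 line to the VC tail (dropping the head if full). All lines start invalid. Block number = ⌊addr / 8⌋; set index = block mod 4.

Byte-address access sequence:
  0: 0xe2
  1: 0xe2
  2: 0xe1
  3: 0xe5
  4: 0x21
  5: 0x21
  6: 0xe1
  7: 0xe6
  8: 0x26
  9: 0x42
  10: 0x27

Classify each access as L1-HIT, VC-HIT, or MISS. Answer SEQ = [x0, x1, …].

SEQ = [MISS, L1-HIT, L1-HIT, L1-HIT, MISS, L1-HIT, VC-HIT, L1-HIT, VC-HIT, MISS, VC-HIT]

  [0] addr=0xe2 blk=28 s=0: MISS | VC []
  [1] addr=0xe2 blk=28 s=0: L1-HIT | VC []
  [2] addr=0xe1 blk=28 s=0: L1-HIT | VC []
  [3] addr=0xe5 blk=28 s=0: L1-HIT | VC []
  [4] addr=0x21 blk=4 s=0: MISS | VC [28]
  [5] addr=0x21 blk=4 s=0: L1-HIT | VC [28]
  [6] addr=0xe1 blk=28 s=0: VC-HIT | VC [4]
  [7] addr=0xe6 blk=28 s=0: L1-HIT | VC [4]
  [8] addr=0x26 blk=4 s=0: VC-HIT | VC [28]
  [9] addr=0x42 blk=8 s=0: MISS | VC [28, 4]
  [10] addr=0x27 blk=4 s=0: VC-HIT | VC [28, 8]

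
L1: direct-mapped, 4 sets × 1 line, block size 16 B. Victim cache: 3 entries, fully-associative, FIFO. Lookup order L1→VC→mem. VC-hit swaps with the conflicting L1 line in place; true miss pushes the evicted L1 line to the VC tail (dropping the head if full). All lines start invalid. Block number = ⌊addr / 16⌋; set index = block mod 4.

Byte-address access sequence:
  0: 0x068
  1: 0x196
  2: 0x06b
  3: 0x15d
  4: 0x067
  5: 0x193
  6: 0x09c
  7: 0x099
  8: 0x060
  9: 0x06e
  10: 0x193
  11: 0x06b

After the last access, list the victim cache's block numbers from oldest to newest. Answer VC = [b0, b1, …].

#0 0x68→b6/s2 MISS; vc=[]
#1 0x196→b25/s1 MISS; vc=[]
#2 0x6b→b6/s2 L1-HIT; vc=[]
#3 0x15d→b21/s1 MISS; vc=[25]
#4 0x67→b6/s2 L1-HIT; vc=[25]
#5 0x193→b25/s1 VC-HIT; vc=[21]
#6 0x9c→b9/s1 MISS; vc=[21,25]
#7 0x99→b9/s1 L1-HIT; vc=[21,25]
#8 0x60→b6/s2 L1-HIT; vc=[21,25]
#9 0x6e→b6/s2 L1-HIT; vc=[21,25]
#10 0x193→b25/s1 VC-HIT; vc=[21,9]
#11 0x6b→b6/s2 L1-HIT; vc=[21,9]

VC = [21, 9]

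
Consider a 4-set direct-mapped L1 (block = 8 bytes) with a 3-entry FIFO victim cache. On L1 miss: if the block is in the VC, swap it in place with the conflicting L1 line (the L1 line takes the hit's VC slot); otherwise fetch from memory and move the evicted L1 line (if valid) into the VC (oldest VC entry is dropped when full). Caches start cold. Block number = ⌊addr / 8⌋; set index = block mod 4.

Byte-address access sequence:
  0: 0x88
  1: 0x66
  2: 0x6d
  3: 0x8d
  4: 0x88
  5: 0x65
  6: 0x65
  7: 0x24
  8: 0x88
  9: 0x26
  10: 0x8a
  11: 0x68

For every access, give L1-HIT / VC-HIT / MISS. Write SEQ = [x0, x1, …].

SEQ = [MISS, MISS, MISS, VC-HIT, L1-HIT, L1-HIT, L1-HIT, MISS, L1-HIT, L1-HIT, L1-HIT, VC-HIT]

0: 0x88 (blk 17, set 1) → MISS  vc=[]
1: 0x66 (blk 12, set 0) → MISS  vc=[]
2: 0x6d (blk 13, set 1) → MISS  vc=[17]
3: 0x8d (blk 17, set 1) → VC-HIT  vc=[13]
4: 0x88 (blk 17, set 1) → L1-HIT  vc=[13]
5: 0x65 (blk 12, set 0) → L1-HIT  vc=[13]
6: 0x65 (blk 12, set 0) → L1-HIT  vc=[13]
7: 0x24 (blk 4, set 0) → MISS  vc=[13, 12]
8: 0x88 (blk 17, set 1) → L1-HIT  vc=[13, 12]
9: 0x26 (blk 4, set 0) → L1-HIT  vc=[13, 12]
10: 0x8a (blk 17, set 1) → L1-HIT  vc=[13, 12]
11: 0x68 (blk 13, set 1) → VC-HIT  vc=[17, 12]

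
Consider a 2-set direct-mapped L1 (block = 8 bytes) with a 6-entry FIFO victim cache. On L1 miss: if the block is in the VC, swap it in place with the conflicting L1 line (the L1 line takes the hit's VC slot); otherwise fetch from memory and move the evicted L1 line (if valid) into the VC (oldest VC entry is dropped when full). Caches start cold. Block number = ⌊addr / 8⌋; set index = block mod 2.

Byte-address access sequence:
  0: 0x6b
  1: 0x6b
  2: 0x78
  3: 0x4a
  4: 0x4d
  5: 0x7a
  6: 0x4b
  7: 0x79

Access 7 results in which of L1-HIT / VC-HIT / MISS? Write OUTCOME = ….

OUTCOME = VC-HIT

0: 0x6b (blk 13, set 1) → MISS  vc=[]
1: 0x6b (blk 13, set 1) → L1-HIT  vc=[]
2: 0x78 (blk 15, set 1) → MISS  vc=[13]
3: 0x4a (blk 9, set 1) → MISS  vc=[13, 15]
4: 0x4d (blk 9, set 1) → L1-HIT  vc=[13, 15]
5: 0x7a (blk 15, set 1) → VC-HIT  vc=[13, 9]
6: 0x4b (blk 9, set 1) → VC-HIT  vc=[13, 15]
7: 0x79 (blk 15, set 1) → VC-HIT  vc=[13, 9]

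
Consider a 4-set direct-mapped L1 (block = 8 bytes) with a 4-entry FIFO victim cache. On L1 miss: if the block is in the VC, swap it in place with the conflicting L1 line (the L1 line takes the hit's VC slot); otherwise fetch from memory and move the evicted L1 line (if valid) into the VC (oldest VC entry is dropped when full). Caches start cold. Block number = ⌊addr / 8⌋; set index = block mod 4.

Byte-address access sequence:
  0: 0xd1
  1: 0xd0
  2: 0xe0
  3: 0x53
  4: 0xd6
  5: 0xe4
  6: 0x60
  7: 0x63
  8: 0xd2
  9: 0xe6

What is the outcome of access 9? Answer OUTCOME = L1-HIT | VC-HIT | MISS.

OUTCOME = VC-HIT

0: 0xd1 (blk 26, set 2) → MISS  vc=[]
1: 0xd0 (blk 26, set 2) → L1-HIT  vc=[]
2: 0xe0 (blk 28, set 0) → MISS  vc=[]
3: 0x53 (blk 10, set 2) → MISS  vc=[26]
4: 0xd6 (blk 26, set 2) → VC-HIT  vc=[10]
5: 0xe4 (blk 28, set 0) → L1-HIT  vc=[10]
6: 0x60 (blk 12, set 0) → MISS  vc=[10, 28]
7: 0x63 (blk 12, set 0) → L1-HIT  vc=[10, 28]
8: 0xd2 (blk 26, set 2) → L1-HIT  vc=[10, 28]
9: 0xe6 (blk 28, set 0) → VC-HIT  vc=[10, 12]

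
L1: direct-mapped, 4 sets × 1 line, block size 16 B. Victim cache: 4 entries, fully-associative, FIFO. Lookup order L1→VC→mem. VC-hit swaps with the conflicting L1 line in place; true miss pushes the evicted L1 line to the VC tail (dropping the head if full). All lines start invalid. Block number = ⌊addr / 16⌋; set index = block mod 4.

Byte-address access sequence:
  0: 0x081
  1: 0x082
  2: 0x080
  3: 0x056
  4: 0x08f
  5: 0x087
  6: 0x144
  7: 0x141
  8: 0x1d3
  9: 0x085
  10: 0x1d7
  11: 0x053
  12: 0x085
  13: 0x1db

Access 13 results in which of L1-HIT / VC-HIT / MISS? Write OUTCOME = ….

#0 0x81→b8/s0 MISS; vc=[]
#1 0x82→b8/s0 L1-HIT; vc=[]
#2 0x80→b8/s0 L1-HIT; vc=[]
#3 0x56→b5/s1 MISS; vc=[]
#4 0x8f→b8/s0 L1-HIT; vc=[]
#5 0x87→b8/s0 L1-HIT; vc=[]
#6 0x144→b20/s0 MISS; vc=[8]
#7 0x141→b20/s0 L1-HIT; vc=[8]
#8 0x1d3→b29/s1 MISS; vc=[8,5]
#9 0x85→b8/s0 VC-HIT; vc=[20,5]
#10 0x1d7→b29/s1 L1-HIT; vc=[20,5]
#11 0x53→b5/s1 VC-HIT; vc=[20,29]
#12 0x85→b8/s0 L1-HIT; vc=[20,29]
#13 0x1db→b29/s1 VC-HIT; vc=[20,5]

OUTCOME = VC-HIT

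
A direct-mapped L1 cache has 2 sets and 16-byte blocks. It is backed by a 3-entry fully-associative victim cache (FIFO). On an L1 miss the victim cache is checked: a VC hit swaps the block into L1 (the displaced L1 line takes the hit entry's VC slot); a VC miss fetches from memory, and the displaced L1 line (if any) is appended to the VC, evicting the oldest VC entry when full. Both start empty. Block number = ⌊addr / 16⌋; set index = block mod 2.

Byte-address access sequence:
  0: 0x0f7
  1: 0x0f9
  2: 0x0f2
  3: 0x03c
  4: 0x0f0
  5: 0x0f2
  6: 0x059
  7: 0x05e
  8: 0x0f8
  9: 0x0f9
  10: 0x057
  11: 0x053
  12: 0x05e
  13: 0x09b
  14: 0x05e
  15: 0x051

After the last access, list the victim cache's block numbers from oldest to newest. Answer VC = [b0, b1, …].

VC = [3, 15, 9]

#0 0xf7→b15/s1 MISS; vc=[]
#1 0xf9→b15/s1 L1-HIT; vc=[]
#2 0xf2→b15/s1 L1-HIT; vc=[]
#3 0x3c→b3/s1 MISS; vc=[15]
#4 0xf0→b15/s1 VC-HIT; vc=[3]
#5 0xf2→b15/s1 L1-HIT; vc=[3]
#6 0x59→b5/s1 MISS; vc=[3,15]
#7 0x5e→b5/s1 L1-HIT; vc=[3,15]
#8 0xf8→b15/s1 VC-HIT; vc=[3,5]
#9 0xf9→b15/s1 L1-HIT; vc=[3,5]
#10 0x57→b5/s1 VC-HIT; vc=[3,15]
#11 0x53→b5/s1 L1-HIT; vc=[3,15]
#12 0x5e→b5/s1 L1-HIT; vc=[3,15]
#13 0x9b→b9/s1 MISS; vc=[3,15,5]
#14 0x5e→b5/s1 VC-HIT; vc=[3,15,9]
#15 0x51→b5/s1 L1-HIT; vc=[3,15,9]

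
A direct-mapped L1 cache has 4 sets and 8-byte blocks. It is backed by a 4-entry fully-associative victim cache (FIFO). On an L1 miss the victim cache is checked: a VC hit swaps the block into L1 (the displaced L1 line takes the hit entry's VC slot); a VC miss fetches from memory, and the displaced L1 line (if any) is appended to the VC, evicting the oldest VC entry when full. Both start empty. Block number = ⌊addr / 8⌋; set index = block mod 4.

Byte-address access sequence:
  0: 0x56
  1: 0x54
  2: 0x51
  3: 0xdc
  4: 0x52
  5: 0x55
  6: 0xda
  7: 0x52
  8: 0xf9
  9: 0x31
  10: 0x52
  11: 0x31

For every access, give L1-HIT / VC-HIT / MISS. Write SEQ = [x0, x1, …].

  [0] addr=0x56 blk=10 s=2: MISS | VC []
  [1] addr=0x54 blk=10 s=2: L1-HIT | VC []
  [2] addr=0x51 blk=10 s=2: L1-HIT | VC []
  [3] addr=0xdc blk=27 s=3: MISS | VC []
  [4] addr=0x52 blk=10 s=2: L1-HIT | VC []
  [5] addr=0x55 blk=10 s=2: L1-HIT | VC []
  [6] addr=0xda blk=27 s=3: L1-HIT | VC []
  [7] addr=0x52 blk=10 s=2: L1-HIT | VC []
  [8] addr=0xf9 blk=31 s=3: MISS | VC [27]
  [9] addr=0x31 blk=6 s=2: MISS | VC [27, 10]
  [10] addr=0x52 blk=10 s=2: VC-HIT | VC [27, 6]
  [11] addr=0x31 blk=6 s=2: VC-HIT | VC [27, 10]

SEQ = [MISS, L1-HIT, L1-HIT, MISS, L1-HIT, L1-HIT, L1-HIT, L1-HIT, MISS, MISS, VC-HIT, VC-HIT]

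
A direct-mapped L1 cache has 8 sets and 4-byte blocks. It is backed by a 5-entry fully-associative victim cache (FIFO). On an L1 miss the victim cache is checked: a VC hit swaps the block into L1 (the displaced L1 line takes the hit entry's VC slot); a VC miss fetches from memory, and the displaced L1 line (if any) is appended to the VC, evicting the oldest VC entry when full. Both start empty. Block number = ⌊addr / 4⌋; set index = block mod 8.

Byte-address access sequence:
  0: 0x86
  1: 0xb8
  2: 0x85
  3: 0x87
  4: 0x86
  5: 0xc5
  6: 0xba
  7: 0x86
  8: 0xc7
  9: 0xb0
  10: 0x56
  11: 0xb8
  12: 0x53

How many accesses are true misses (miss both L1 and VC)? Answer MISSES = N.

MISSES = 6

#0 0x86→b33/s1 MISS; vc=[]
#1 0xb8→b46/s6 MISS; vc=[]
#2 0x85→b33/s1 L1-HIT; vc=[]
#3 0x87→b33/s1 L1-HIT; vc=[]
#4 0x86→b33/s1 L1-HIT; vc=[]
#5 0xc5→b49/s1 MISS; vc=[33]
#6 0xba→b46/s6 L1-HIT; vc=[33]
#7 0x86→b33/s1 VC-HIT; vc=[49]
#8 0xc7→b49/s1 VC-HIT; vc=[33]
#9 0xb0→b44/s4 MISS; vc=[33]
#10 0x56→b21/s5 MISS; vc=[33]
#11 0xb8→b46/s6 L1-HIT; vc=[33]
#12 0x53→b20/s4 MISS; vc=[33,44]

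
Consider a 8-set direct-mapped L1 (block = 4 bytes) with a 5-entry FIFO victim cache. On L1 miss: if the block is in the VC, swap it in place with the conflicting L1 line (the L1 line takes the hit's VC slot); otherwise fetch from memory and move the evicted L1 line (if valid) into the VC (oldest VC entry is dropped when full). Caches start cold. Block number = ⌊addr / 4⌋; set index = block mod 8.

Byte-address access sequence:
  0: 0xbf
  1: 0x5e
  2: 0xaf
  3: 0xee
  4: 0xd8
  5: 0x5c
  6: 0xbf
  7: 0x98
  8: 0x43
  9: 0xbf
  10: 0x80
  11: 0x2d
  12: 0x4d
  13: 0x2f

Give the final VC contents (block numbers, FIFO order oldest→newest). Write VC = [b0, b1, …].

VC = [43, 54, 16, 59, 19]

  [0] addr=0xbf blk=47 s=7: MISS | VC []
  [1] addr=0x5e blk=23 s=7: MISS | VC [47]
  [2] addr=0xaf blk=43 s=3: MISS | VC [47]
  [3] addr=0xee blk=59 s=3: MISS | VC [47, 43]
  [4] addr=0xd8 blk=54 s=6: MISS | VC [47, 43]
  [5] addr=0x5c blk=23 s=7: L1-HIT | VC [47, 43]
  [6] addr=0xbf blk=47 s=7: VC-HIT | VC [23, 43]
  [7] addr=0x98 blk=38 s=6: MISS | VC [23, 43, 54]
  [8] addr=0x43 blk=16 s=0: MISS | VC [23, 43, 54]
  [9] addr=0xbf blk=47 s=7: L1-HIT | VC [23, 43, 54]
  [10] addr=0x80 blk=32 s=0: MISS | VC [23, 43, 54, 16]
  [11] addr=0x2d blk=11 s=3: MISS | VC [23, 43, 54, 16, 59]
  [12] addr=0x4d blk=19 s=3: MISS | VC [43, 54, 16, 59, 11]
  [13] addr=0x2f blk=11 s=3: VC-HIT | VC [43, 54, 16, 59, 19]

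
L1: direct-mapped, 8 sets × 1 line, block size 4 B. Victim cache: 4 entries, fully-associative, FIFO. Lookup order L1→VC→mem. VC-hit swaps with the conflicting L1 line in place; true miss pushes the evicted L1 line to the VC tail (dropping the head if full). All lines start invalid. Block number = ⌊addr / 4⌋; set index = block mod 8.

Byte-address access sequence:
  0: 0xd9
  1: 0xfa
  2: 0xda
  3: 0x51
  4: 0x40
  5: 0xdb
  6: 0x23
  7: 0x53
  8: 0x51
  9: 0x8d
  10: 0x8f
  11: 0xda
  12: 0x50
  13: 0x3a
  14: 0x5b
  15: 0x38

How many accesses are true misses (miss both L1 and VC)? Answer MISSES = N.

#0 0xd9→b54/s6 MISS; vc=[]
#1 0xfa→b62/s6 MISS; vc=[54]
#2 0xda→b54/s6 VC-HIT; vc=[62]
#3 0x51→b20/s4 MISS; vc=[62]
#4 0x40→b16/s0 MISS; vc=[62]
#5 0xdb→b54/s6 L1-HIT; vc=[62]
#6 0x23→b8/s0 MISS; vc=[62,16]
#7 0x53→b20/s4 L1-HIT; vc=[62,16]
#8 0x51→b20/s4 L1-HIT; vc=[62,16]
#9 0x8d→b35/s3 MISS; vc=[62,16]
#10 0x8f→b35/s3 L1-HIT; vc=[62,16]
#11 0xda→b54/s6 L1-HIT; vc=[62,16]
#12 0x50→b20/s4 L1-HIT; vc=[62,16]
#13 0x3a→b14/s6 MISS; vc=[62,16,54]
#14 0x5b→b22/s6 MISS; vc=[62,16,54,14]
#15 0x38→b14/s6 VC-HIT; vc=[62,16,54,22]

MISSES = 8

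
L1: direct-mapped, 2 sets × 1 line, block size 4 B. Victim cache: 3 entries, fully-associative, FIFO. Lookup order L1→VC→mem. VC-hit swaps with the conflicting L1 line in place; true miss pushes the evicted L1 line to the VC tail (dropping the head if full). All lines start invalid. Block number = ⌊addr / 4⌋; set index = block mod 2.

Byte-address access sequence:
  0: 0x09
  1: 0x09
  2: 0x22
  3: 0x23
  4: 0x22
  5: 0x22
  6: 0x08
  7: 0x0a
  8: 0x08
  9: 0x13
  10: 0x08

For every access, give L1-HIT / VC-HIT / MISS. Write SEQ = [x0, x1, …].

0: 0x9 (blk 2, set 0) → MISS  vc=[]
1: 0x9 (blk 2, set 0) → L1-HIT  vc=[]
2: 0x22 (blk 8, set 0) → MISS  vc=[2]
3: 0x23 (blk 8, set 0) → L1-HIT  vc=[2]
4: 0x22 (blk 8, set 0) → L1-HIT  vc=[2]
5: 0x22 (blk 8, set 0) → L1-HIT  vc=[2]
6: 0x8 (blk 2, set 0) → VC-HIT  vc=[8]
7: 0xa (blk 2, set 0) → L1-HIT  vc=[8]
8: 0x8 (blk 2, set 0) → L1-HIT  vc=[8]
9: 0x13 (blk 4, set 0) → MISS  vc=[8, 2]
10: 0x8 (blk 2, set 0) → VC-HIT  vc=[8, 4]

SEQ = [MISS, L1-HIT, MISS, L1-HIT, L1-HIT, L1-HIT, VC-HIT, L1-HIT, L1-HIT, MISS, VC-HIT]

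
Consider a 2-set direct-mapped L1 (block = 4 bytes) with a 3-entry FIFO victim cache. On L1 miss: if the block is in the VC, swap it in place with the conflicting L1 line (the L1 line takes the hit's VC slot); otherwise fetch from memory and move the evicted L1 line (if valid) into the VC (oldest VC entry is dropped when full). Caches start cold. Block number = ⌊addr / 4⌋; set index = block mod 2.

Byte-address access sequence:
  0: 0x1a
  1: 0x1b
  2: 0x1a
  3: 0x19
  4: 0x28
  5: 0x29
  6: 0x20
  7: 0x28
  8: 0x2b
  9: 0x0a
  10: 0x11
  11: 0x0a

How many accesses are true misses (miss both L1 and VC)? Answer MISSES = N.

#0 0x1a→b6/s0 MISS; vc=[]
#1 0x1b→b6/s0 L1-HIT; vc=[]
#2 0x1a→b6/s0 L1-HIT; vc=[]
#3 0x19→b6/s0 L1-HIT; vc=[]
#4 0x28→b10/s0 MISS; vc=[6]
#5 0x29→b10/s0 L1-HIT; vc=[6]
#6 0x20→b8/s0 MISS; vc=[6,10]
#7 0x28→b10/s0 VC-HIT; vc=[6,8]
#8 0x2b→b10/s0 L1-HIT; vc=[6,8]
#9 0xa→b2/s0 MISS; vc=[6,8,10]
#10 0x11→b4/s0 MISS; vc=[8,10,2]
#11 0xa→b2/s0 VC-HIT; vc=[8,10,4]

MISSES = 5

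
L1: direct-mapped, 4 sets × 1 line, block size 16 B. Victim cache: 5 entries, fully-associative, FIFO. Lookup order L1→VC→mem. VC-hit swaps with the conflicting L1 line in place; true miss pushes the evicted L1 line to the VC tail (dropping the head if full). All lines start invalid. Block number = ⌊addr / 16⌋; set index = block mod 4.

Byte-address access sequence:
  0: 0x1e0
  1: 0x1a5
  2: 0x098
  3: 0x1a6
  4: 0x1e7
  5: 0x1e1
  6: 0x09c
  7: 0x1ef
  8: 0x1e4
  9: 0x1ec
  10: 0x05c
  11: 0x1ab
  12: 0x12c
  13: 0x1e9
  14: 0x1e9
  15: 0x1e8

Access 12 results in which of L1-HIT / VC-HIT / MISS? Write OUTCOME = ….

OUTCOME = MISS

  [0] addr=0x1e0 blk=30 s=2: MISS | VC []
  [1] addr=0x1a5 blk=26 s=2: MISS | VC [30]
  [2] addr=0x98 blk=9 s=1: MISS | VC [30]
  [3] addr=0x1a6 blk=26 s=2: L1-HIT | VC [30]
  [4] addr=0x1e7 blk=30 s=2: VC-HIT | VC [26]
  [5] addr=0x1e1 blk=30 s=2: L1-HIT | VC [26]
  [6] addr=0x9c blk=9 s=1: L1-HIT | VC [26]
  [7] addr=0x1ef blk=30 s=2: L1-HIT | VC [26]
  [8] addr=0x1e4 blk=30 s=2: L1-HIT | VC [26]
  [9] addr=0x1ec blk=30 s=2: L1-HIT | VC [26]
  [10] addr=0x5c blk=5 s=1: MISS | VC [26, 9]
  [11] addr=0x1ab blk=26 s=2: VC-HIT | VC [30, 9]
  [12] addr=0x12c blk=18 s=2: MISS | VC [30, 9, 26]
  [13] addr=0x1e9 blk=30 s=2: VC-HIT | VC [18, 9, 26]
  [14] addr=0x1e9 blk=30 s=2: L1-HIT | VC [18, 9, 26]
  [15] addr=0x1e8 blk=30 s=2: L1-HIT | VC [18, 9, 26]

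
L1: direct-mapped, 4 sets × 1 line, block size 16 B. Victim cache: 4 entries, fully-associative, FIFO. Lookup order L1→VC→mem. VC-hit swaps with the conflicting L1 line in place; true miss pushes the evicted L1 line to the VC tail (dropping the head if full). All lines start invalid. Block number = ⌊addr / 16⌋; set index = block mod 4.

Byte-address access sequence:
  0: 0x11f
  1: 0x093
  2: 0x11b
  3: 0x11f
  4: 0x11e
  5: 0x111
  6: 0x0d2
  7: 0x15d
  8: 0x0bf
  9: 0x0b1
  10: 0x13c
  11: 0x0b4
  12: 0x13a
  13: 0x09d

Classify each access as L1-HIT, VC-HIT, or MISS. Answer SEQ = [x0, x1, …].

SEQ = [MISS, MISS, VC-HIT, L1-HIT, L1-HIT, L1-HIT, MISS, MISS, MISS, L1-HIT, MISS, VC-HIT, VC-HIT, VC-HIT]

  [0] addr=0x11f blk=17 s=1: MISS | VC []
  [1] addr=0x93 blk=9 s=1: MISS | VC [17]
  [2] addr=0x11b blk=17 s=1: VC-HIT | VC [9]
  [3] addr=0x11f blk=17 s=1: L1-HIT | VC [9]
  [4] addr=0x11e blk=17 s=1: L1-HIT | VC [9]
  [5] addr=0x111 blk=17 s=1: L1-HIT | VC [9]
  [6] addr=0xd2 blk=13 s=1: MISS | VC [9, 17]
  [7] addr=0x15d blk=21 s=1: MISS | VC [9, 17, 13]
  [8] addr=0xbf blk=11 s=3: MISS | VC [9, 17, 13]
  [9] addr=0xb1 blk=11 s=3: L1-HIT | VC [9, 17, 13]
  [10] addr=0x13c blk=19 s=3: MISS | VC [9, 17, 13, 11]
  [11] addr=0xb4 blk=11 s=3: VC-HIT | VC [9, 17, 13, 19]
  [12] addr=0x13a blk=19 s=3: VC-HIT | VC [9, 17, 13, 11]
  [13] addr=0x9d blk=9 s=1: VC-HIT | VC [21, 17, 13, 11]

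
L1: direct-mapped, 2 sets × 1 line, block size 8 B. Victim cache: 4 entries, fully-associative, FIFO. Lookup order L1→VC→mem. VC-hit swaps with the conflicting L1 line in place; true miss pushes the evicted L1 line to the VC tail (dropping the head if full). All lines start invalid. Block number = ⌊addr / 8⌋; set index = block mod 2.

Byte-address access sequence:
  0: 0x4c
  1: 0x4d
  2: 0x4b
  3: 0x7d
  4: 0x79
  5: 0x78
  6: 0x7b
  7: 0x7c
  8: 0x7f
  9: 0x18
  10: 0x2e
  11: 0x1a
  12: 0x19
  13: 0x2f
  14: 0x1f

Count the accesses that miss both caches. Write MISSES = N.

MISSES = 4

  [0] addr=0x4c blk=9 s=1: MISS | VC []
  [1] addr=0x4d blk=9 s=1: L1-HIT | VC []
  [2] addr=0x4b blk=9 s=1: L1-HIT | VC []
  [3] addr=0x7d blk=15 s=1: MISS | VC [9]
  [4] addr=0x79 blk=15 s=1: L1-HIT | VC [9]
  [5] addr=0x78 blk=15 s=1: L1-HIT | VC [9]
  [6] addr=0x7b blk=15 s=1: L1-HIT | VC [9]
  [7] addr=0x7c blk=15 s=1: L1-HIT | VC [9]
  [8] addr=0x7f blk=15 s=1: L1-HIT | VC [9]
  [9] addr=0x18 blk=3 s=1: MISS | VC [9, 15]
  [10] addr=0x2e blk=5 s=1: MISS | VC [9, 15, 3]
  [11] addr=0x1a blk=3 s=1: VC-HIT | VC [9, 15, 5]
  [12] addr=0x19 blk=3 s=1: L1-HIT | VC [9, 15, 5]
  [13] addr=0x2f blk=5 s=1: VC-HIT | VC [9, 15, 3]
  [14] addr=0x1f blk=3 s=1: VC-HIT | VC [9, 15, 5]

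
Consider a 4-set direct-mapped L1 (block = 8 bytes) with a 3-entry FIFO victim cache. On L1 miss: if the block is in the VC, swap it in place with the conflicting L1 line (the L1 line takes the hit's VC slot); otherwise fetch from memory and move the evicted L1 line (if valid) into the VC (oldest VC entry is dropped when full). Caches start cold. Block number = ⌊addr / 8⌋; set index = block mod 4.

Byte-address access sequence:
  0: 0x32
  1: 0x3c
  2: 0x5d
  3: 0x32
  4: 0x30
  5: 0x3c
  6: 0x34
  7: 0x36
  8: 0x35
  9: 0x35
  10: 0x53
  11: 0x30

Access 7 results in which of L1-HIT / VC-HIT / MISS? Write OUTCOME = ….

#0 0x32→b6/s2 MISS; vc=[]
#1 0x3c→b7/s3 MISS; vc=[]
#2 0x5d→b11/s3 MISS; vc=[7]
#3 0x32→b6/s2 L1-HIT; vc=[7]
#4 0x30→b6/s2 L1-HIT; vc=[7]
#5 0x3c→b7/s3 VC-HIT; vc=[11]
#6 0x34→b6/s2 L1-HIT; vc=[11]
#7 0x36→b6/s2 L1-HIT; vc=[11]
#8 0x35→b6/s2 L1-HIT; vc=[11]
#9 0x35→b6/s2 L1-HIT; vc=[11]
#10 0x53→b10/s2 MISS; vc=[11,6]
#11 0x30→b6/s2 VC-HIT; vc=[11,10]

OUTCOME = L1-HIT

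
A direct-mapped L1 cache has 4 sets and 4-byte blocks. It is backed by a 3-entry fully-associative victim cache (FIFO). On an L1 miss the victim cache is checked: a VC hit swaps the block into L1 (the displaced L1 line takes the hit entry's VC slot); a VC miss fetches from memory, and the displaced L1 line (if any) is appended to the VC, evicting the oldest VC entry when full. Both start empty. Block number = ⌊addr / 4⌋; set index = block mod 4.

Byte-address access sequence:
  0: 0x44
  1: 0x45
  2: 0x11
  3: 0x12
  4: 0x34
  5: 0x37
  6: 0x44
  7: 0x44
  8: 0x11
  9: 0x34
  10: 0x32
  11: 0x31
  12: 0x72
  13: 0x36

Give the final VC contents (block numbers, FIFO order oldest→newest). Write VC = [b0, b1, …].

VC = [17, 4, 12]

  [0] addr=0x44 blk=17 s=1: MISS | VC []
  [1] addr=0x45 blk=17 s=1: L1-HIT | VC []
  [2] addr=0x11 blk=4 s=0: MISS | VC []
  [3] addr=0x12 blk=4 s=0: L1-HIT | VC []
  [4] addr=0x34 blk=13 s=1: MISS | VC [17]
  [5] addr=0x37 blk=13 s=1: L1-HIT | VC [17]
  [6] addr=0x44 blk=17 s=1: VC-HIT | VC [13]
  [7] addr=0x44 blk=17 s=1: L1-HIT | VC [13]
  [8] addr=0x11 blk=4 s=0: L1-HIT | VC [13]
  [9] addr=0x34 blk=13 s=1: VC-HIT | VC [17]
  [10] addr=0x32 blk=12 s=0: MISS | VC [17, 4]
  [11] addr=0x31 blk=12 s=0: L1-HIT | VC [17, 4]
  [12] addr=0x72 blk=28 s=0: MISS | VC [17, 4, 12]
  [13] addr=0x36 blk=13 s=1: L1-HIT | VC [17, 4, 12]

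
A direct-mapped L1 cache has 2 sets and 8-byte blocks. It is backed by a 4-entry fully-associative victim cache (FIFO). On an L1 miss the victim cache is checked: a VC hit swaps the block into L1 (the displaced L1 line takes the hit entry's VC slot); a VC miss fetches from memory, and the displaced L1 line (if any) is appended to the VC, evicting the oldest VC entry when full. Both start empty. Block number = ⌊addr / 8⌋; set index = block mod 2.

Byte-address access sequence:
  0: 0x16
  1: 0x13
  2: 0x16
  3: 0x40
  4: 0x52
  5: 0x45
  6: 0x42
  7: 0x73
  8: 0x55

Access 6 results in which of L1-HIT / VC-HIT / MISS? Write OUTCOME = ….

OUTCOME = L1-HIT

  [0] addr=0x16 blk=2 s=0: MISS | VC []
  [1] addr=0x13 blk=2 s=0: L1-HIT | VC []
  [2] addr=0x16 blk=2 s=0: L1-HIT | VC []
  [3] addr=0x40 blk=8 s=0: MISS | VC [2]
  [4] addr=0x52 blk=10 s=0: MISS | VC [2, 8]
  [5] addr=0x45 blk=8 s=0: VC-HIT | VC [2, 10]
  [6] addr=0x42 blk=8 s=0: L1-HIT | VC [2, 10]
  [7] addr=0x73 blk=14 s=0: MISS | VC [2, 10, 8]
  [8] addr=0x55 blk=10 s=0: VC-HIT | VC [2, 14, 8]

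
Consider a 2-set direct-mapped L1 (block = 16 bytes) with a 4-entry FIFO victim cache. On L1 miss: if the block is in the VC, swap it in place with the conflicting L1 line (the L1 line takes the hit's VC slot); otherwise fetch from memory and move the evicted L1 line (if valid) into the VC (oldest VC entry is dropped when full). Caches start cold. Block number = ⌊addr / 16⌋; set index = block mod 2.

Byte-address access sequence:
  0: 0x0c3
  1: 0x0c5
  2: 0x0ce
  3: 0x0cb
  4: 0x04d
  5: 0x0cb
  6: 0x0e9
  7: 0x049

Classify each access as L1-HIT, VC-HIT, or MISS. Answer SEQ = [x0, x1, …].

SEQ = [MISS, L1-HIT, L1-HIT, L1-HIT, MISS, VC-HIT, MISS, VC-HIT]

0: 0xc3 (blk 12, set 0) → MISS  vc=[]
1: 0xc5 (blk 12, set 0) → L1-HIT  vc=[]
2: 0xce (blk 12, set 0) → L1-HIT  vc=[]
3: 0xcb (blk 12, set 0) → L1-HIT  vc=[]
4: 0x4d (blk 4, set 0) → MISS  vc=[12]
5: 0xcb (blk 12, set 0) → VC-HIT  vc=[4]
6: 0xe9 (blk 14, set 0) → MISS  vc=[4, 12]
7: 0x49 (blk 4, set 0) → VC-HIT  vc=[14, 12]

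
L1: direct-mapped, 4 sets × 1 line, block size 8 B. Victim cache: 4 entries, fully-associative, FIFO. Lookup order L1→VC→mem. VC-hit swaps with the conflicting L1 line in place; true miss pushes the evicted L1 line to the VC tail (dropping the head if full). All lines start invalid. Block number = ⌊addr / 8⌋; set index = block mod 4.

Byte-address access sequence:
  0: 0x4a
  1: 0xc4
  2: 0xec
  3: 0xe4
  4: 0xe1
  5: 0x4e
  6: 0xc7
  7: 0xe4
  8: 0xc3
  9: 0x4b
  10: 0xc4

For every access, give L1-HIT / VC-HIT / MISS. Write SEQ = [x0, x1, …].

  [0] addr=0x4a blk=9 s=1: MISS | VC []
  [1] addr=0xc4 blk=24 s=0: MISS | VC []
  [2] addr=0xec blk=29 s=1: MISS | VC [9]
  [3] addr=0xe4 blk=28 s=0: MISS | VC [9, 24]
  [4] addr=0xe1 blk=28 s=0: L1-HIT | VC [9, 24]
  [5] addr=0x4e blk=9 s=1: VC-HIT | VC [29, 24]
  [6] addr=0xc7 blk=24 s=0: VC-HIT | VC [29, 28]
  [7] addr=0xe4 blk=28 s=0: VC-HIT | VC [29, 24]
  [8] addr=0xc3 blk=24 s=0: VC-HIT | VC [29, 28]
  [9] addr=0x4b blk=9 s=1: L1-HIT | VC [29, 28]
  [10] addr=0xc4 blk=24 s=0: L1-HIT | VC [29, 28]

SEQ = [MISS, MISS, MISS, MISS, L1-HIT, VC-HIT, VC-HIT, VC-HIT, VC-HIT, L1-HIT, L1-HIT]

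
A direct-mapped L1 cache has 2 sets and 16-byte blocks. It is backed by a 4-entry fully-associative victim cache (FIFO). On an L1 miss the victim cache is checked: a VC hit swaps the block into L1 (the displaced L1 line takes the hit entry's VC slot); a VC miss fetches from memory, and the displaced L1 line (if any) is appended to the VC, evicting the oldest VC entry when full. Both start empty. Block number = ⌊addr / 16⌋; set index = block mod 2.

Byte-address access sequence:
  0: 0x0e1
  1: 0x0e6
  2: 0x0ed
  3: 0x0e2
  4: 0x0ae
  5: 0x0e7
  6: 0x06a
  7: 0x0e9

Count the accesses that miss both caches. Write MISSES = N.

MISSES = 3

  [0] addr=0xe1 blk=14 s=0: MISS | VC []
  [1] addr=0xe6 blk=14 s=0: L1-HIT | VC []
  [2] addr=0xed blk=14 s=0: L1-HIT | VC []
  [3] addr=0xe2 blk=14 s=0: L1-HIT | VC []
  [4] addr=0xae blk=10 s=0: MISS | VC [14]
  [5] addr=0xe7 blk=14 s=0: VC-HIT | VC [10]
  [6] addr=0x6a blk=6 s=0: MISS | VC [10, 14]
  [7] addr=0xe9 blk=14 s=0: VC-HIT | VC [10, 6]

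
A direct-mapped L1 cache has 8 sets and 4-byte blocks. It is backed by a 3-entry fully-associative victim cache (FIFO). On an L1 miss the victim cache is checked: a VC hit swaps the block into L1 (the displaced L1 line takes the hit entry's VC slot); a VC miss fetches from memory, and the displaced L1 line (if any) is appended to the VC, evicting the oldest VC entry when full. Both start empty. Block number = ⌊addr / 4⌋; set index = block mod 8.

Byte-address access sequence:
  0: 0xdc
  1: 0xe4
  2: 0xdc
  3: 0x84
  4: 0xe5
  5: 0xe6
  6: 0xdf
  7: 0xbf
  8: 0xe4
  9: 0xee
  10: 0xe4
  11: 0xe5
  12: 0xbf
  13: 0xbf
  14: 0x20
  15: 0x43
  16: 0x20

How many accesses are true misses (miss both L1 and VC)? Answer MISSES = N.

MISSES = 7

0: 0xdc (blk 55, set 7) → MISS  vc=[]
1: 0xe4 (blk 57, set 1) → MISS  vc=[]
2: 0xdc (blk 55, set 7) → L1-HIT  vc=[]
3: 0x84 (blk 33, set 1) → MISS  vc=[57]
4: 0xe5 (blk 57, set 1) → VC-HIT  vc=[33]
5: 0xe6 (blk 57, set 1) → L1-HIT  vc=[33]
6: 0xdf (blk 55, set 7) → L1-HIT  vc=[33]
7: 0xbf (blk 47, set 7) → MISS  vc=[33, 55]
8: 0xe4 (blk 57, set 1) → L1-HIT  vc=[33, 55]
9: 0xee (blk 59, set 3) → MISS  vc=[33, 55]
10: 0xe4 (blk 57, set 1) → L1-HIT  vc=[33, 55]
11: 0xe5 (blk 57, set 1) → L1-HIT  vc=[33, 55]
12: 0xbf (blk 47, set 7) → L1-HIT  vc=[33, 55]
13: 0xbf (blk 47, set 7) → L1-HIT  vc=[33, 55]
14: 0x20 (blk 8, set 0) → MISS  vc=[33, 55]
15: 0x43 (blk 16, set 0) → MISS  vc=[33, 55, 8]
16: 0x20 (blk 8, set 0) → VC-HIT  vc=[33, 55, 16]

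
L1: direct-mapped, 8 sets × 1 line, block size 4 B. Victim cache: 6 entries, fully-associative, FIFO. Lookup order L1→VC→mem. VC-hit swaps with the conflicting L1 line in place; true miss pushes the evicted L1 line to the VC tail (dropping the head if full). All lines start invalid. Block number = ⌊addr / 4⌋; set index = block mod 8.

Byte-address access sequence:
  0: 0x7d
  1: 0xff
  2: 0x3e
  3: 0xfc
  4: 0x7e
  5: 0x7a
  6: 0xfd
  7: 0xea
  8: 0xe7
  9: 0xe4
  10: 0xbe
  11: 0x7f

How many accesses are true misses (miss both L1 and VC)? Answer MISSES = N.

#0 0x7d→b31/s7 MISS; vc=[]
#1 0xff→b63/s7 MISS; vc=[31]
#2 0x3e→b15/s7 MISS; vc=[31,63]
#3 0xfc→b63/s7 VC-HIT; vc=[31,15]
#4 0x7e→b31/s7 VC-HIT; vc=[63,15]
#5 0x7a→b30/s6 MISS; vc=[63,15]
#6 0xfd→b63/s7 VC-HIT; vc=[31,15]
#7 0xea→b58/s2 MISS; vc=[31,15]
#8 0xe7→b57/s1 MISS; vc=[31,15]
#9 0xe4→b57/s1 L1-HIT; vc=[31,15]
#10 0xbe→b47/s7 MISS; vc=[31,15,63]
#11 0x7f→b31/s7 VC-HIT; vc=[47,15,63]

MISSES = 7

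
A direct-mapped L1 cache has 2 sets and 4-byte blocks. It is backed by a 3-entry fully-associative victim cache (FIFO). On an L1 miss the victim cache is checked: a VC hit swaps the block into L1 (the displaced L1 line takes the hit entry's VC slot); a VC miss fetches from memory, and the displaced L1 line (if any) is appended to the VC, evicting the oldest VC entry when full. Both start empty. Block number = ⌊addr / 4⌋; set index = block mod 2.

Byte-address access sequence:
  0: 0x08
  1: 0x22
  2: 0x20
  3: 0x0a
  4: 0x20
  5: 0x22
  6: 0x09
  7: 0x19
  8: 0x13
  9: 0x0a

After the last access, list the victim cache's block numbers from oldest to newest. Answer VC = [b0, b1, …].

#0 0x8→b2/s0 MISS; vc=[]
#1 0x22→b8/s0 MISS; vc=[2]
#2 0x20→b8/s0 L1-HIT; vc=[2]
#3 0xa→b2/s0 VC-HIT; vc=[8]
#4 0x20→b8/s0 VC-HIT; vc=[2]
#5 0x22→b8/s0 L1-HIT; vc=[2]
#6 0x9→b2/s0 VC-HIT; vc=[8]
#7 0x19→b6/s0 MISS; vc=[8,2]
#8 0x13→b4/s0 MISS; vc=[8,2,6]
#9 0xa→b2/s0 VC-HIT; vc=[8,4,6]

VC = [8, 4, 6]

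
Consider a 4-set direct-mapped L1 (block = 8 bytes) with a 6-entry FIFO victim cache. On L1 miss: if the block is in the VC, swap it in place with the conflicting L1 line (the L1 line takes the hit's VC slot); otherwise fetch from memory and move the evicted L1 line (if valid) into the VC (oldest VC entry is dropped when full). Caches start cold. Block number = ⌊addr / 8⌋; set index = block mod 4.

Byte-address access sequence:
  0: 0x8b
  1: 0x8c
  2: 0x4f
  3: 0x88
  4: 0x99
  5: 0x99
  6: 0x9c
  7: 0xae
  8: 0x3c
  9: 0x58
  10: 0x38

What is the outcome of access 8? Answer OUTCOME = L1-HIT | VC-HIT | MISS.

0: 0x8b (blk 17, set 1) → MISS  vc=[]
1: 0x8c (blk 17, set 1) → L1-HIT  vc=[]
2: 0x4f (blk 9, set 1) → MISS  vc=[17]
3: 0x88 (blk 17, set 1) → VC-HIT  vc=[9]
4: 0x99 (blk 19, set 3) → MISS  vc=[9]
5: 0x99 (blk 19, set 3) → L1-HIT  vc=[9]
6: 0x9c (blk 19, set 3) → L1-HIT  vc=[9]
7: 0xae (blk 21, set 1) → MISS  vc=[9, 17]
8: 0x3c (blk 7, set 3) → MISS  vc=[9, 17, 19]
9: 0x58 (blk 11, set 3) → MISS  vc=[9, 17, 19, 7]
10: 0x38 (blk 7, set 3) → VC-HIT  vc=[9, 17, 19, 11]

OUTCOME = MISS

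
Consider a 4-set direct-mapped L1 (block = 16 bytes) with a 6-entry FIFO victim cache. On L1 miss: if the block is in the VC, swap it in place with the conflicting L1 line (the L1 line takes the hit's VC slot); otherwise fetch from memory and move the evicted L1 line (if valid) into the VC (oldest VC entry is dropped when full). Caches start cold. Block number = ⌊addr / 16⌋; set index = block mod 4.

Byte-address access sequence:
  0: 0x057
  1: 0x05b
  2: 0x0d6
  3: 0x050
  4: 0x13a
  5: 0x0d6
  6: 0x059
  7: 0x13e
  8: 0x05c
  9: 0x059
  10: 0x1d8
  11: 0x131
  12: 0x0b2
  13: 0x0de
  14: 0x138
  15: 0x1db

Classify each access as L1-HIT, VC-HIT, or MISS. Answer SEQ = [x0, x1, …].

SEQ = [MISS, L1-HIT, MISS, VC-HIT, MISS, VC-HIT, VC-HIT, L1-HIT, L1-HIT, L1-HIT, MISS, L1-HIT, MISS, VC-HIT, VC-HIT, VC-HIT]

#0 0x57→b5/s1 MISS; vc=[]
#1 0x5b→b5/s1 L1-HIT; vc=[]
#2 0xd6→b13/s1 MISS; vc=[5]
#3 0x50→b5/s1 VC-HIT; vc=[13]
#4 0x13a→b19/s3 MISS; vc=[13]
#5 0xd6→b13/s1 VC-HIT; vc=[5]
#6 0x59→b5/s1 VC-HIT; vc=[13]
#7 0x13e→b19/s3 L1-HIT; vc=[13]
#8 0x5c→b5/s1 L1-HIT; vc=[13]
#9 0x59→b5/s1 L1-HIT; vc=[13]
#10 0x1d8→b29/s1 MISS; vc=[13,5]
#11 0x131→b19/s3 L1-HIT; vc=[13,5]
#12 0xb2→b11/s3 MISS; vc=[13,5,19]
#13 0xde→b13/s1 VC-HIT; vc=[29,5,19]
#14 0x138→b19/s3 VC-HIT; vc=[29,5,11]
#15 0x1db→b29/s1 VC-HIT; vc=[13,5,11]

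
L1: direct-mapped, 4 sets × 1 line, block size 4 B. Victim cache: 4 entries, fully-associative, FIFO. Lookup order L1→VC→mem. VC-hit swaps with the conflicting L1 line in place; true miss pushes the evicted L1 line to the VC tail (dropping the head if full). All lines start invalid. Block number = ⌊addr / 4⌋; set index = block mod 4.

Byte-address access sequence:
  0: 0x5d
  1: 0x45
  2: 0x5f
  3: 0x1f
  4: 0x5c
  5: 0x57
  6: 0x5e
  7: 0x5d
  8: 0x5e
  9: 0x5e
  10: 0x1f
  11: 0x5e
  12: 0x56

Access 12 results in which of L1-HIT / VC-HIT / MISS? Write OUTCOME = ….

OUTCOME = L1-HIT

0: 0x5d (blk 23, set 3) → MISS  vc=[]
1: 0x45 (blk 17, set 1) → MISS  vc=[]
2: 0x5f (blk 23, set 3) → L1-HIT  vc=[]
3: 0x1f (blk 7, set 3) → MISS  vc=[23]
4: 0x5c (blk 23, set 3) → VC-HIT  vc=[7]
5: 0x57 (blk 21, set 1) → MISS  vc=[7, 17]
6: 0x5e (blk 23, set 3) → L1-HIT  vc=[7, 17]
7: 0x5d (blk 23, set 3) → L1-HIT  vc=[7, 17]
8: 0x5e (blk 23, set 3) → L1-HIT  vc=[7, 17]
9: 0x5e (blk 23, set 3) → L1-HIT  vc=[7, 17]
10: 0x1f (blk 7, set 3) → VC-HIT  vc=[23, 17]
11: 0x5e (blk 23, set 3) → VC-HIT  vc=[7, 17]
12: 0x56 (blk 21, set 1) → L1-HIT  vc=[7, 17]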